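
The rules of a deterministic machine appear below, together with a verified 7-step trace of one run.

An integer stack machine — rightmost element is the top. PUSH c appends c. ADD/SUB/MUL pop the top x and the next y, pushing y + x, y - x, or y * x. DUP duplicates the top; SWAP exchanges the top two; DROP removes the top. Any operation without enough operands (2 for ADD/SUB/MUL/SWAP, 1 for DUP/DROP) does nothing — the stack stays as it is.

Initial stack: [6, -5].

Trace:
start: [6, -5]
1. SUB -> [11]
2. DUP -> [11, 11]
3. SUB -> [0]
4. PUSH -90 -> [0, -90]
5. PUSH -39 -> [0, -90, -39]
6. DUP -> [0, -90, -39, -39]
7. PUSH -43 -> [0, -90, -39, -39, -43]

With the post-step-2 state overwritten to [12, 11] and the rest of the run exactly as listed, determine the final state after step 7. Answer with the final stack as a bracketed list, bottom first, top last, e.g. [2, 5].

state after step 2 := [12, 11]
3. SUB -> [1]
4. PUSH -90 -> [1, -90]
5. PUSH -39 -> [1, -90, -39]
6. DUP -> [1, -90, -39, -39]
7. PUSH -43 -> [1, -90, -39, -39, -43]

[1, -90, -39, -39, -43]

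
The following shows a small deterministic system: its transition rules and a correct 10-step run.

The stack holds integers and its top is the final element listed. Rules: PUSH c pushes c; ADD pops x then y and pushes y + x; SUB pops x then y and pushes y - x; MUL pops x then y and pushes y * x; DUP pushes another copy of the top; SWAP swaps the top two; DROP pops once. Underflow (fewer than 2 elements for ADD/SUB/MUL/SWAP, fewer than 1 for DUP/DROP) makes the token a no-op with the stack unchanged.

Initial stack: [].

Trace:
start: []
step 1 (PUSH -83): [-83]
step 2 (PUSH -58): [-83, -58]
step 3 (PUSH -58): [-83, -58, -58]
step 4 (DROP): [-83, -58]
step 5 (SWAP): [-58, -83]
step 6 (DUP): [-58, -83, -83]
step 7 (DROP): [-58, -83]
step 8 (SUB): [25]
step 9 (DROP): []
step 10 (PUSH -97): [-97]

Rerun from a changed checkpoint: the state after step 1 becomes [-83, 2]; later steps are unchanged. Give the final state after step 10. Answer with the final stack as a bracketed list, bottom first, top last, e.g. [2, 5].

state after step 1 := [-83, 2]
step 2 (PUSH -58): [-83, 2, -58]
step 3 (PUSH -58): [-83, 2, -58, -58]
step 4 (DROP): [-83, 2, -58]
step 5 (SWAP): [-83, -58, 2]
step 6 (DUP): [-83, -58, 2, 2]
step 7 (DROP): [-83, -58, 2]
step 8 (SUB): [-83, -60]
step 9 (DROP): [-83]
step 10 (PUSH -97): [-83, -97]

[-83, -97]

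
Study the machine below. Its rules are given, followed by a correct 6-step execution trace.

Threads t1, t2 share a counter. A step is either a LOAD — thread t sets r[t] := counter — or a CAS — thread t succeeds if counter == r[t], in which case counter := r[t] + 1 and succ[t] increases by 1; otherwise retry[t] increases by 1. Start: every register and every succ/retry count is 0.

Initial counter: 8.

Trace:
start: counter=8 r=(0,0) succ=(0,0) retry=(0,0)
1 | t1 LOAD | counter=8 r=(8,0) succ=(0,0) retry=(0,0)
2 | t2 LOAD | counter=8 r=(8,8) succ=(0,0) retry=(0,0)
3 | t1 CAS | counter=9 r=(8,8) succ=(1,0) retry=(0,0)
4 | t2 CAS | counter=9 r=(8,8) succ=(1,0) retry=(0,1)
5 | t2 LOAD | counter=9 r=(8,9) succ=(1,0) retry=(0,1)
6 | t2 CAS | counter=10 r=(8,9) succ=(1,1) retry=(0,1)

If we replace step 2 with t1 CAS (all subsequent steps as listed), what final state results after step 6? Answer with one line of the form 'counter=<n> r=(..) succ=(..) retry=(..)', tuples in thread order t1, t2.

(re-executing from step 2 with the substitution; state before step 2: counter=8 r=(8,0) succ=(0,0) retry=(0,0))
2 | t1 CAS | counter=9 r=(8,0) succ=(1,0) retry=(0,0)
3 | t1 CAS | counter=9 r=(8,0) succ=(1,0) retry=(1,0)
4 | t2 CAS | counter=9 r=(8,0) succ=(1,0) retry=(1,1)
5 | t2 LOAD | counter=9 r=(8,9) succ=(1,0) retry=(1,1)
6 | t2 CAS | counter=10 r=(8,9) succ=(1,1) retry=(1,1)

counter=10 r=(8,9) succ=(1,1) retry=(1,1)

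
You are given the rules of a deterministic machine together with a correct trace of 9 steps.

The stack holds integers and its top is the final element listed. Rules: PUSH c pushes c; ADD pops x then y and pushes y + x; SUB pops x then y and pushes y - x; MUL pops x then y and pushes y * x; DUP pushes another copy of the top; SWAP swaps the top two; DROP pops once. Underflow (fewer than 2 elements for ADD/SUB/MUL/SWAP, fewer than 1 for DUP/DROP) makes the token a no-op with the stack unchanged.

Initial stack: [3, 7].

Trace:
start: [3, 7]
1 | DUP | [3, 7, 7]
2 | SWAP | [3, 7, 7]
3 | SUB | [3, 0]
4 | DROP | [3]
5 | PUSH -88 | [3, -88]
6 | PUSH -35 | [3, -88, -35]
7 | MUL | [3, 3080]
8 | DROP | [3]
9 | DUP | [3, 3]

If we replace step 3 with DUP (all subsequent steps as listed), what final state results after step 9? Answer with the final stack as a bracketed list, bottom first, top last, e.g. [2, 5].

[3, 7, 7, 7]

(re-executing from step 3 with the substitution; state before step 3: [3, 7, 7])
3 | DUP | [3, 7, 7, 7]
4 | DROP | [3, 7, 7]
5 | PUSH -88 | [3, 7, 7, -88]
6 | PUSH -35 | [3, 7, 7, -88, -35]
7 | MUL | [3, 7, 7, 3080]
8 | DROP | [3, 7, 7]
9 | DUP | [3, 7, 7, 7]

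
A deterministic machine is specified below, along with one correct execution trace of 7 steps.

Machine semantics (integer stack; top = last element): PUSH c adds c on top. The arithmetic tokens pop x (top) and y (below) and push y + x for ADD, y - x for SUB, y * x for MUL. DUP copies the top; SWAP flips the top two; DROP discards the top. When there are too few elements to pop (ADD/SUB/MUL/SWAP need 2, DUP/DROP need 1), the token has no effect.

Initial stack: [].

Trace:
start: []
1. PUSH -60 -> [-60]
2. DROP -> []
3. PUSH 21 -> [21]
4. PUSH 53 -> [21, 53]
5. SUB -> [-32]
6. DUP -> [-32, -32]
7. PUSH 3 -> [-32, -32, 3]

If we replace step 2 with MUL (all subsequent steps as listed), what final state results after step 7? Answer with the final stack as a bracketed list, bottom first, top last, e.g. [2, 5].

(re-executing from step 2 with the substitution; state before step 2: [-60])
2. MUL -> [-60]
3. PUSH 21 -> [-60, 21]
4. PUSH 53 -> [-60, 21, 53]
5. SUB -> [-60, -32]
6. DUP -> [-60, -32, -32]
7. PUSH 3 -> [-60, -32, -32, 3]

[-60, -32, -32, 3]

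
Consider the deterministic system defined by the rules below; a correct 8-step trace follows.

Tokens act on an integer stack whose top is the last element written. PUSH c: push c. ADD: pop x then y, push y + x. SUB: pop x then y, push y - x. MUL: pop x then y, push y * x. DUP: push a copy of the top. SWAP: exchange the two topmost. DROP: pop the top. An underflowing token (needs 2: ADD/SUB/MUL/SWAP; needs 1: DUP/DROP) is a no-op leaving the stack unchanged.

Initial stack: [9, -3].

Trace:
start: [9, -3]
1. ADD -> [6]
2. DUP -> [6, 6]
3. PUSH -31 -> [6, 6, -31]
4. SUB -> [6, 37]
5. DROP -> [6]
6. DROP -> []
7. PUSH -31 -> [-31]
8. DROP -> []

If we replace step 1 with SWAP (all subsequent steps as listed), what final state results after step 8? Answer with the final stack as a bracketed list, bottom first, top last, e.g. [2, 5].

[-3]

(re-executing from step 1 with the substitution; state before step 1: [9, -3])
1. SWAP -> [-3, 9]
2. DUP -> [-3, 9, 9]
3. PUSH -31 -> [-3, 9, 9, -31]
4. SUB -> [-3, 9, 40]
5. DROP -> [-3, 9]
6. DROP -> [-3]
7. PUSH -31 -> [-3, -31]
8. DROP -> [-3]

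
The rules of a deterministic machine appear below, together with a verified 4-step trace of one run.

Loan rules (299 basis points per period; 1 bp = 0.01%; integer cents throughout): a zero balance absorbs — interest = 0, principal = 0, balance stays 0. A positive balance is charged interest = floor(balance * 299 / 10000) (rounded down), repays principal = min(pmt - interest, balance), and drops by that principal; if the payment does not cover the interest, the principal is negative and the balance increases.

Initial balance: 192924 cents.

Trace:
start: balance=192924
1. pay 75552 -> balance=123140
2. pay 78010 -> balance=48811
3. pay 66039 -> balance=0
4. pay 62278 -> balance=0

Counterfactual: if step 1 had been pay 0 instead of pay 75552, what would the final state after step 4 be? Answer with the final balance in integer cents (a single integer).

(re-executing from step 1 with the substitution; state before step 1: balance=192924)
1. pay 0 -> balance=198692
2. pay 78010 -> balance=126622
3. pay 66039 -> balance=64368
4. pay 62278 -> balance=4014

4014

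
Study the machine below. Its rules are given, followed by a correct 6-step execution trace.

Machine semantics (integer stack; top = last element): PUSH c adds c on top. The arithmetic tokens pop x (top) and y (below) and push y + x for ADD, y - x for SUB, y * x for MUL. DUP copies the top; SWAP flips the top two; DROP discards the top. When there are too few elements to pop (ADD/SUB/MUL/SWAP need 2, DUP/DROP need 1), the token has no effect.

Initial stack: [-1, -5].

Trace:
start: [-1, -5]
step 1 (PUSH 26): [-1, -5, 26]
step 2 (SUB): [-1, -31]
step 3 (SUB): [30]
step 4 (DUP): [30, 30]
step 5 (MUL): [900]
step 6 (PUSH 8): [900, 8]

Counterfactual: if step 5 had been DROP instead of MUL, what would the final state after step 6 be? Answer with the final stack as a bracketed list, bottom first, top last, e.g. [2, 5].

[30, 8]

(re-executing from step 5 with the substitution; state before step 5: [30, 30])
step 5 (DROP): [30]
step 6 (PUSH 8): [30, 8]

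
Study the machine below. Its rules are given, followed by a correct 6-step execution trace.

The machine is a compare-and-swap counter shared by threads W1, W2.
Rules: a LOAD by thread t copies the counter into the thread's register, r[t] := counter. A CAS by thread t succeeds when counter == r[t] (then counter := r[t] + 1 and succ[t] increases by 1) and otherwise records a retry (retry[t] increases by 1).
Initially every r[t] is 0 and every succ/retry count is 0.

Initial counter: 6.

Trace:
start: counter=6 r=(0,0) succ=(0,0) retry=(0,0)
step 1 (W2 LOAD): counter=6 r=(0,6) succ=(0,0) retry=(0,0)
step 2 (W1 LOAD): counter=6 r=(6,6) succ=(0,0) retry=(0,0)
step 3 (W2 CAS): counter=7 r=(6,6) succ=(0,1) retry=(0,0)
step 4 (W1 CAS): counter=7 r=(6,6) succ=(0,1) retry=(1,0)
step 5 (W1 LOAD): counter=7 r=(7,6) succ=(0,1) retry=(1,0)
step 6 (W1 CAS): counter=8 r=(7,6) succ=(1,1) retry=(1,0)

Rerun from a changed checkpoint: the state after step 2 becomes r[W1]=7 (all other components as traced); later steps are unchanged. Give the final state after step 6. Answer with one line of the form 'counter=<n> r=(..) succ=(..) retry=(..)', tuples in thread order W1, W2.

counter=9 r=(8,6) succ=(2,1) retry=(0,0)

state after step 2 := counter=6 r=(7,6) succ=(0,0) retry=(0,0)
step 3 (W2 CAS): counter=7 r=(7,6) succ=(0,1) retry=(0,0)
step 4 (W1 CAS): counter=8 r=(7,6) succ=(1,1) retry=(0,0)
step 5 (W1 LOAD): counter=8 r=(8,6) succ=(1,1) retry=(0,0)
step 6 (W1 CAS): counter=9 r=(8,6) succ=(2,1) retry=(0,0)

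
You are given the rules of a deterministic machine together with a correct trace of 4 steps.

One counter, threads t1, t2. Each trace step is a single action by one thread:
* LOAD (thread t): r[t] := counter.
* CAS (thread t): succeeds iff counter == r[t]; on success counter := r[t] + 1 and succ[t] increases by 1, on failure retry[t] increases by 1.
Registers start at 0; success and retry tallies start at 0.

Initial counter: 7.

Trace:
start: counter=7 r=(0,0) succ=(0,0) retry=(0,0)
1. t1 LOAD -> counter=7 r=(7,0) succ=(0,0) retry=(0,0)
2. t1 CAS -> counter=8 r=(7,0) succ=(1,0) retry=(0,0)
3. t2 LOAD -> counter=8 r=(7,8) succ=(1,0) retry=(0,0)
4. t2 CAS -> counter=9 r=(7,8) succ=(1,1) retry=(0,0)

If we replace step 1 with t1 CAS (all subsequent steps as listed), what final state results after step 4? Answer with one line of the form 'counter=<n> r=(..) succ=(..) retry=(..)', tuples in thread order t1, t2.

(re-executing from step 1 with the substitution; state before step 1: counter=7 r=(0,0) succ=(0,0) retry=(0,0))
1. t1 CAS -> counter=7 r=(0,0) succ=(0,0) retry=(1,0)
2. t1 CAS -> counter=7 r=(0,0) succ=(0,0) retry=(2,0)
3. t2 LOAD -> counter=7 r=(0,7) succ=(0,0) retry=(2,0)
4. t2 CAS -> counter=8 r=(0,7) succ=(0,1) retry=(2,0)

counter=8 r=(0,7) succ=(0,1) retry=(2,0)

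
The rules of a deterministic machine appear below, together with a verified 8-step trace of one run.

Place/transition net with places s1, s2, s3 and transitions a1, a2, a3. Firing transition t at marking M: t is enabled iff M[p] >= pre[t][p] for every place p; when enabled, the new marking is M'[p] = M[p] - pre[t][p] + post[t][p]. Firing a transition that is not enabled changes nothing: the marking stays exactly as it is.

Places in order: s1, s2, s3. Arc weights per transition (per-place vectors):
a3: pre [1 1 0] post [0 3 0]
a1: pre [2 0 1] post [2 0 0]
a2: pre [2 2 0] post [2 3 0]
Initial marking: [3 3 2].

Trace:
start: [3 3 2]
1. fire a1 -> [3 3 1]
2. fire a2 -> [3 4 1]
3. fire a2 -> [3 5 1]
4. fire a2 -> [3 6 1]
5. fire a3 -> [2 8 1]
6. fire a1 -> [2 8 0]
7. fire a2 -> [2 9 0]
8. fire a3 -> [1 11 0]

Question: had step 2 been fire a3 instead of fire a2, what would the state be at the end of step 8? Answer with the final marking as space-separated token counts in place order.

0 11 1

(re-executing from step 2 with the substitution; state before step 2: [3 3 1])
2. fire a3 -> [2 5 1]
3. fire a2 -> [2 6 1]
4. fire a2 -> [2 7 1]
5. fire a3 -> [1 9 1]
6. fire a1 -> [1 9 1]
7. fire a2 -> [1 9 1]
8. fire a3 -> [0 11 1]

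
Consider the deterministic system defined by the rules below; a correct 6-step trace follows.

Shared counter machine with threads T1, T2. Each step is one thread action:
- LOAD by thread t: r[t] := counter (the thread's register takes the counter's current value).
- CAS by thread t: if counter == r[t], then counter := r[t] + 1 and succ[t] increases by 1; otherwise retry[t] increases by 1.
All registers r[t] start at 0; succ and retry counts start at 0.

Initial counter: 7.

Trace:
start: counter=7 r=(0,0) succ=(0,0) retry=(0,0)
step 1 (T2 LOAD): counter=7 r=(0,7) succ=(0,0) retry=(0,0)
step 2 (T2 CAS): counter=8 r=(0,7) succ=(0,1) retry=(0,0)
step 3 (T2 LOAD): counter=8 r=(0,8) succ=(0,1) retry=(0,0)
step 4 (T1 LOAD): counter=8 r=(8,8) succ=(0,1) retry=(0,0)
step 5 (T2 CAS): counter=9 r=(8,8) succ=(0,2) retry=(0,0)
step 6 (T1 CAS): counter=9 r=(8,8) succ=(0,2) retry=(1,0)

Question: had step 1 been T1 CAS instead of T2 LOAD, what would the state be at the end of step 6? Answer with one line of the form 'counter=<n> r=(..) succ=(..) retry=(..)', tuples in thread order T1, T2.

counter=8 r=(7,7) succ=(0,1) retry=(2,1)

(re-executing from step 1 with the substitution; state before step 1: counter=7 r=(0,0) succ=(0,0) retry=(0,0))
step 1 (T1 CAS): counter=7 r=(0,0) succ=(0,0) retry=(1,0)
step 2 (T2 CAS): counter=7 r=(0,0) succ=(0,0) retry=(1,1)
step 3 (T2 LOAD): counter=7 r=(0,7) succ=(0,0) retry=(1,1)
step 4 (T1 LOAD): counter=7 r=(7,7) succ=(0,0) retry=(1,1)
step 5 (T2 CAS): counter=8 r=(7,7) succ=(0,1) retry=(1,1)
step 6 (T1 CAS): counter=8 r=(7,7) succ=(0,1) retry=(2,1)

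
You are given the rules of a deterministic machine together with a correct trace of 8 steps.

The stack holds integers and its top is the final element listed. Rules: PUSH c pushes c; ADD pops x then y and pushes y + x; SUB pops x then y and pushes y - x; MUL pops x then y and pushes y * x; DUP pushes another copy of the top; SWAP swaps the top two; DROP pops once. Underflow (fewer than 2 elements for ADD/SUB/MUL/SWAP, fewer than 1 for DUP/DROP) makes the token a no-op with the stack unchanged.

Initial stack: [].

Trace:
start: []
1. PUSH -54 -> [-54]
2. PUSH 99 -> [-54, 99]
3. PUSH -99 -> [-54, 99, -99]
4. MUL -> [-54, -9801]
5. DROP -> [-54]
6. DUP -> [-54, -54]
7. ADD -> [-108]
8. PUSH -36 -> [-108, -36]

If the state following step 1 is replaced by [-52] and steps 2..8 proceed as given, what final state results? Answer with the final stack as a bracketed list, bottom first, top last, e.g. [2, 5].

state after step 1 := [-52]
2. PUSH 99 -> [-52, 99]
3. PUSH -99 -> [-52, 99, -99]
4. MUL -> [-52, -9801]
5. DROP -> [-52]
6. DUP -> [-52, -52]
7. ADD -> [-104]
8. PUSH -36 -> [-104, -36]

[-104, -36]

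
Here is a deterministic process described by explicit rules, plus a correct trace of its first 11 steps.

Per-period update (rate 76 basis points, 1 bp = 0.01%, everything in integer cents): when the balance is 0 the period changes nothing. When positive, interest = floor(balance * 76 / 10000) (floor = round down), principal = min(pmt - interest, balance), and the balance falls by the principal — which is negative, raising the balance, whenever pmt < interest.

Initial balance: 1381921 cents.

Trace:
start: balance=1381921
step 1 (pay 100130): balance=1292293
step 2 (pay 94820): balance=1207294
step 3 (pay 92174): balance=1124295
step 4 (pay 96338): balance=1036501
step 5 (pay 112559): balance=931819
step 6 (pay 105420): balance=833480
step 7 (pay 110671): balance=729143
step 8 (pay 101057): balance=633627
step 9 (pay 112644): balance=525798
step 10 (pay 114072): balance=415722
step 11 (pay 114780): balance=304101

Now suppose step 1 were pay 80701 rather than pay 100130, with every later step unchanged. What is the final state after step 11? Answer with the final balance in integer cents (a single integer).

(re-executing from step 1 with the substitution; state before step 1: balance=1381921)
step 1 (pay 80701): balance=1311722
step 2 (pay 94820): balance=1226871
step 3 (pay 92174): balance=1144021
step 4 (pay 96338): balance=1056377
step 5 (pay 112559): balance=951846
step 6 (pay 105420): balance=853660
step 7 (pay 110671): balance=749476
step 8 (pay 101057): balance=654115
step 9 (pay 112644): balance=546442
step 10 (pay 114072): balance=436522
step 11 (pay 114780): balance=325059

325059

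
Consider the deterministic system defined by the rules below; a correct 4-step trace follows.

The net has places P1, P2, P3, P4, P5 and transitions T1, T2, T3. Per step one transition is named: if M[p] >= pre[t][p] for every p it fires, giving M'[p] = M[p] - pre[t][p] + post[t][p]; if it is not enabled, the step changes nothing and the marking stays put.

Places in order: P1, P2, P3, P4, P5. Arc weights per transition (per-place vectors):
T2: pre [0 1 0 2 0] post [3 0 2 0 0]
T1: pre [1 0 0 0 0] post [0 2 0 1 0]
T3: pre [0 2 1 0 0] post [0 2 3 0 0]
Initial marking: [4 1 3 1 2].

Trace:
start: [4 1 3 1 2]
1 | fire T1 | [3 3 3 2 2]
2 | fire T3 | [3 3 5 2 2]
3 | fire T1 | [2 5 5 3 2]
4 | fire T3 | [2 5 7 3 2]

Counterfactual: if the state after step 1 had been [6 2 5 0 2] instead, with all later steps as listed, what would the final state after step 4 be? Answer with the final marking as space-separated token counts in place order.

5 4 9 1 2

state after step 1 := [6 2 5 0 2]
2 | fire T3 | [6 2 7 0 2]
3 | fire T1 | [5 4 7 1 2]
4 | fire T3 | [5 4 9 1 2]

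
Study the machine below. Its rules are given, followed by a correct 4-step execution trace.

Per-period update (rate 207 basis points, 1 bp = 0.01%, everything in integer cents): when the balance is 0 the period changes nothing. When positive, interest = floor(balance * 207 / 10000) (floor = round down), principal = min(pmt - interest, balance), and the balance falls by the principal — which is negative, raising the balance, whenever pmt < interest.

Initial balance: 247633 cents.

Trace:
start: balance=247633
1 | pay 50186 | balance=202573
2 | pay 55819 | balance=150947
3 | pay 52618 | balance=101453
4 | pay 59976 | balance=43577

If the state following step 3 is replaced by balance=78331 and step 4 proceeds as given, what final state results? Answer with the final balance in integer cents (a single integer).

19976

state after step 3 := balance=78331
4 | pay 59976 | balance=19976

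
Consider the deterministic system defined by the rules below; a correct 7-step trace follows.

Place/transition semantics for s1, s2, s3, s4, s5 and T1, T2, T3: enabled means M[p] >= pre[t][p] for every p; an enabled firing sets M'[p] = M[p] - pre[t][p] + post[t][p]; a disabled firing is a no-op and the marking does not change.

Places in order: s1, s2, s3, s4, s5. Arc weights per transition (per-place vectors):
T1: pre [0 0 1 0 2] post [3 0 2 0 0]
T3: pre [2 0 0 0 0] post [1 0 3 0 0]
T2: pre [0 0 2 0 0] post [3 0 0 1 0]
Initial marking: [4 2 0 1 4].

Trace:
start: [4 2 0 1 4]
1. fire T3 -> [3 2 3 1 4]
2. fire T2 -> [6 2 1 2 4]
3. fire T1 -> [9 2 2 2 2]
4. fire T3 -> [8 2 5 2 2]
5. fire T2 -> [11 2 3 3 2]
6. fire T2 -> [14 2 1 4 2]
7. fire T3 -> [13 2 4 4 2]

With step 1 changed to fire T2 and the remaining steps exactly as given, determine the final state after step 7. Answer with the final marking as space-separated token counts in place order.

5 2 4 2 4

(re-executing from step 1 with the substitution; state before step 1: [4 2 0 1 4])
1. fire T2 -> [4 2 0 1 4]
2. fire T2 -> [4 2 0 1 4]
3. fire T1 -> [4 2 0 1 4]
4. fire T3 -> [3 2 3 1 4]
5. fire T2 -> [6 2 1 2 4]
6. fire T2 -> [6 2 1 2 4]
7. fire T3 -> [5 2 4 2 4]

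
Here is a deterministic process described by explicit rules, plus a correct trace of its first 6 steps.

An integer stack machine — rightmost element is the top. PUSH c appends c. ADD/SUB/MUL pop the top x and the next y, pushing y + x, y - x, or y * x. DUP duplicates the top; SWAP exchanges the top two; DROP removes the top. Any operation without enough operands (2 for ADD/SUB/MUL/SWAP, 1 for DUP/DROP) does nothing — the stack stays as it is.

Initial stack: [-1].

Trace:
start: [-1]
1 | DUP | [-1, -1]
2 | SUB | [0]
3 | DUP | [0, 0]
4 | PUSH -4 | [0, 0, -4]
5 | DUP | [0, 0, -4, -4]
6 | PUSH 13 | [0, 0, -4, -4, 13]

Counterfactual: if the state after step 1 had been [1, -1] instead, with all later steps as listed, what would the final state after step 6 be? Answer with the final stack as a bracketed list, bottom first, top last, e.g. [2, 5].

[2, 2, -4, -4, 13]

state after step 1 := [1, -1]
2 | SUB | [2]
3 | DUP | [2, 2]
4 | PUSH -4 | [2, 2, -4]
5 | DUP | [2, 2, -4, -4]
6 | PUSH 13 | [2, 2, -4, -4, 13]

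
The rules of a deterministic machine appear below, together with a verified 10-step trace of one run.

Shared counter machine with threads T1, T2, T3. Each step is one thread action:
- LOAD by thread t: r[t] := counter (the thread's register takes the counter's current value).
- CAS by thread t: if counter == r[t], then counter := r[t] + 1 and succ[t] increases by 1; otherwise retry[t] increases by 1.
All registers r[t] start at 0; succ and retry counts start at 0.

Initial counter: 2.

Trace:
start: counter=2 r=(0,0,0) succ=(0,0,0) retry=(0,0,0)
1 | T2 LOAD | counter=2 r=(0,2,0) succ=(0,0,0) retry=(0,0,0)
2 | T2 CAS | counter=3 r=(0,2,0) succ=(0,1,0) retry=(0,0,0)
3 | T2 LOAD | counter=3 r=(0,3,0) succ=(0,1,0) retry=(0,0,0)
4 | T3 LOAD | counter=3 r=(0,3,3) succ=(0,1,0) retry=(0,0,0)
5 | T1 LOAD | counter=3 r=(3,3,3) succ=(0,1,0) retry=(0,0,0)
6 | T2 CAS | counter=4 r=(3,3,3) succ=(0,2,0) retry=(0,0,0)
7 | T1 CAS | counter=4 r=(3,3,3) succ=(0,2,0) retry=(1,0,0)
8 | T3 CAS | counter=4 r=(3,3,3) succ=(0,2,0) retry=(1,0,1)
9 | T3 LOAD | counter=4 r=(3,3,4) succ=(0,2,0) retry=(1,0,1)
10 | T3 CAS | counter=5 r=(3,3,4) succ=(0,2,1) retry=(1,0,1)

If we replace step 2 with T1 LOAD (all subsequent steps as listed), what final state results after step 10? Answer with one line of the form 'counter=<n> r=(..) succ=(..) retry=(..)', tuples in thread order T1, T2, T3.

counter=4 r=(2,2,3) succ=(0,1,1) retry=(1,0,1)

(re-executing from step 2 with the substitution; state before step 2: counter=2 r=(0,2,0) succ=(0,0,0) retry=(0,0,0))
2 | T1 LOAD | counter=2 r=(2,2,0) succ=(0,0,0) retry=(0,0,0)
3 | T2 LOAD | counter=2 r=(2,2,0) succ=(0,0,0) retry=(0,0,0)
4 | T3 LOAD | counter=2 r=(2,2,2) succ=(0,0,0) retry=(0,0,0)
5 | T1 LOAD | counter=2 r=(2,2,2) succ=(0,0,0) retry=(0,0,0)
6 | T2 CAS | counter=3 r=(2,2,2) succ=(0,1,0) retry=(0,0,0)
7 | T1 CAS | counter=3 r=(2,2,2) succ=(0,1,0) retry=(1,0,0)
8 | T3 CAS | counter=3 r=(2,2,2) succ=(0,1,0) retry=(1,0,1)
9 | T3 LOAD | counter=3 r=(2,2,3) succ=(0,1,0) retry=(1,0,1)
10 | T3 CAS | counter=4 r=(2,2,3) succ=(0,1,1) retry=(1,0,1)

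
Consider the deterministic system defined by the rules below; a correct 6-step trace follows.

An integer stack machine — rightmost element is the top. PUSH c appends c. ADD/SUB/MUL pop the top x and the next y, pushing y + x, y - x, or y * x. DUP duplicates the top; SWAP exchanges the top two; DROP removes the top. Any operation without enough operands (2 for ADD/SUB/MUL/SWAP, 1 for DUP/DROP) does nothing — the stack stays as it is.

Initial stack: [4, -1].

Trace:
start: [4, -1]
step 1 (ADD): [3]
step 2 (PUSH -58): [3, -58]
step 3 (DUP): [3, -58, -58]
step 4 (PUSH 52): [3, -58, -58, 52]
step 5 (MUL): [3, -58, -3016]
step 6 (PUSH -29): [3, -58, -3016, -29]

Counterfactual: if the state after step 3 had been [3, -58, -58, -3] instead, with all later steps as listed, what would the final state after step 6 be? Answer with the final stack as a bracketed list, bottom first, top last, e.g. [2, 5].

[3, -58, -58, -156, -29]

state after step 3 := [3, -58, -58, -3]
step 4 (PUSH 52): [3, -58, -58, -3, 52]
step 5 (MUL): [3, -58, -58, -156]
step 6 (PUSH -29): [3, -58, -58, -156, -29]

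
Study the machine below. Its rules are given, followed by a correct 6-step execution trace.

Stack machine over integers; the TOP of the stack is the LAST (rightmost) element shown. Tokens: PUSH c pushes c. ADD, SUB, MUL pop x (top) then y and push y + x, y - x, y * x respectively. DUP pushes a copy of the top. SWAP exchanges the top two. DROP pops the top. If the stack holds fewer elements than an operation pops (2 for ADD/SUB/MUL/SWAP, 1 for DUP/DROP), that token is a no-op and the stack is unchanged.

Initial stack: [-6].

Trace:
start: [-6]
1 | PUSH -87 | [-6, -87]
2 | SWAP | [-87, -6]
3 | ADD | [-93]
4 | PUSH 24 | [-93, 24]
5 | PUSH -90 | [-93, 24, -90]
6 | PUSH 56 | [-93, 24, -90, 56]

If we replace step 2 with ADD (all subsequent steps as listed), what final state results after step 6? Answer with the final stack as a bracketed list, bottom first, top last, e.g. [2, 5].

[-93, 24, -90, 56]

(re-executing from step 2 with the substitution; state before step 2: [-6, -87])
2 | ADD | [-93]
3 | ADD | [-93]
4 | PUSH 24 | [-93, 24]
5 | PUSH -90 | [-93, 24, -90]
6 | PUSH 56 | [-93, 24, -90, 56]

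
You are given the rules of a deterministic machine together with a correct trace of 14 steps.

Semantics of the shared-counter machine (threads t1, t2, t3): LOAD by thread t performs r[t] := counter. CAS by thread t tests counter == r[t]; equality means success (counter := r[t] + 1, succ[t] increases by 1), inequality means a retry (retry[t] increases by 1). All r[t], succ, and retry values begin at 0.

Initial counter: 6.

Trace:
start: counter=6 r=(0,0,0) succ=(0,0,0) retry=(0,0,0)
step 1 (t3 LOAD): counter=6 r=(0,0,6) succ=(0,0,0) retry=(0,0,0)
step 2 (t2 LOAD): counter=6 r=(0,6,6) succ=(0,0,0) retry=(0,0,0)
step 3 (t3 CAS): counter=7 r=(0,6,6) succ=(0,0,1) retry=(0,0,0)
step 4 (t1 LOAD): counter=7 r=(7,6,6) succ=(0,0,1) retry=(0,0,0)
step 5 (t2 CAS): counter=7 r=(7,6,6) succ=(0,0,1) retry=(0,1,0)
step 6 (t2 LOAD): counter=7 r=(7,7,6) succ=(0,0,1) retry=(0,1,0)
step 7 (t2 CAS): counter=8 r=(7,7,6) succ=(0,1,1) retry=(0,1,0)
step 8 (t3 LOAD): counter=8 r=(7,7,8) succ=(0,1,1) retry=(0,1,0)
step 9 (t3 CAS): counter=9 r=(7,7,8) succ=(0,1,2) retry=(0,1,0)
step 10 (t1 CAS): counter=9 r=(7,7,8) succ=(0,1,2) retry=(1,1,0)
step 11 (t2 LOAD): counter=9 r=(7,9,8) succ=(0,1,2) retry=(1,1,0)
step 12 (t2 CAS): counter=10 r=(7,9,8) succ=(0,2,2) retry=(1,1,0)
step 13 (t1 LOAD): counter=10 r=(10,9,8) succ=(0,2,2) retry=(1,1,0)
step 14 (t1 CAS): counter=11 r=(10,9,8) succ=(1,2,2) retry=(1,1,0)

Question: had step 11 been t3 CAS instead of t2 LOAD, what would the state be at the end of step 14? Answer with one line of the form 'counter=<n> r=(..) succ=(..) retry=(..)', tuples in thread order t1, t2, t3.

counter=10 r=(9,7,8) succ=(1,1,2) retry=(1,2,1)

(re-executing from step 11 with the substitution; state before step 11: counter=9 r=(7,7,8) succ=(0,1,2) retry=(1,1,0))
step 11 (t3 CAS): counter=9 r=(7,7,8) succ=(0,1,2) retry=(1,1,1)
step 12 (t2 CAS): counter=9 r=(7,7,8) succ=(0,1,2) retry=(1,2,1)
step 13 (t1 LOAD): counter=9 r=(9,7,8) succ=(0,1,2) retry=(1,2,1)
step 14 (t1 CAS): counter=10 r=(9,7,8) succ=(1,1,2) retry=(1,2,1)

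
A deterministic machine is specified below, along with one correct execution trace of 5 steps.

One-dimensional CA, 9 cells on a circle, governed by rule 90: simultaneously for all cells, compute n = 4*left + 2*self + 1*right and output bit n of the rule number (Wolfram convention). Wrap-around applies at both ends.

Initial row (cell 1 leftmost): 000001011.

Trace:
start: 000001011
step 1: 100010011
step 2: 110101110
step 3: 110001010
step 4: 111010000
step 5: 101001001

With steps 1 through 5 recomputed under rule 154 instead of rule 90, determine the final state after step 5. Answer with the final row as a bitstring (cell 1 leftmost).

101101000

(re-executing steps 1..5 under rule 154; state before step 1: 000001011)
step 1: 100010010
step 2: 010101100
step 3: 100001010
step 4: 010010000
step 5: 101101000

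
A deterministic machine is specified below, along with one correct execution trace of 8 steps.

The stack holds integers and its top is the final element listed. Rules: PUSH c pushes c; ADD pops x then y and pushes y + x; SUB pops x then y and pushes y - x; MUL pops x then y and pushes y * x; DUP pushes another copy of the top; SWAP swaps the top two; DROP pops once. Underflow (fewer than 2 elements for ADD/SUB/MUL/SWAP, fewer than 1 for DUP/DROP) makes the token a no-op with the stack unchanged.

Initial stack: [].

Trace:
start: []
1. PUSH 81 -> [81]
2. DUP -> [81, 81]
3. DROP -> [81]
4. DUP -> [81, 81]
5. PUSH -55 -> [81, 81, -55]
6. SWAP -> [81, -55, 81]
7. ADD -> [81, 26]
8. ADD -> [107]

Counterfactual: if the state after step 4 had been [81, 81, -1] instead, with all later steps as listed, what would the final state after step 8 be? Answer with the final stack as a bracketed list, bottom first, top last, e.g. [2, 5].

state after step 4 := [81, 81, -1]
5. PUSH -55 -> [81, 81, -1, -55]
6. SWAP -> [81, 81, -55, -1]
7. ADD -> [81, 81, -56]
8. ADD -> [81, 25]

[81, 25]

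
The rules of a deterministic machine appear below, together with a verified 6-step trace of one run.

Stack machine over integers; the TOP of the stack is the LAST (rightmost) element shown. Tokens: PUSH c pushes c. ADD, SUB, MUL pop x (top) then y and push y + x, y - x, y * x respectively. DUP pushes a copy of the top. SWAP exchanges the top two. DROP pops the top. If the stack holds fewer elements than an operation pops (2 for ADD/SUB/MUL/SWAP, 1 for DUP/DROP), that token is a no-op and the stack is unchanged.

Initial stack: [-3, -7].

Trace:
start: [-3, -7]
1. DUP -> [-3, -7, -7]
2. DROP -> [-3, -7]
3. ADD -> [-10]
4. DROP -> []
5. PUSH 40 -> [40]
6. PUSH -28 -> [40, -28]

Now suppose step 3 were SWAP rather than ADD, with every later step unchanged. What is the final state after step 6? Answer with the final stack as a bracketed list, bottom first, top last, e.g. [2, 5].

[-7, 40, -28]

(re-executing from step 3 with the substitution; state before step 3: [-3, -7])
3. SWAP -> [-7, -3]
4. DROP -> [-7]
5. PUSH 40 -> [-7, 40]
6. PUSH -28 -> [-7, 40, -28]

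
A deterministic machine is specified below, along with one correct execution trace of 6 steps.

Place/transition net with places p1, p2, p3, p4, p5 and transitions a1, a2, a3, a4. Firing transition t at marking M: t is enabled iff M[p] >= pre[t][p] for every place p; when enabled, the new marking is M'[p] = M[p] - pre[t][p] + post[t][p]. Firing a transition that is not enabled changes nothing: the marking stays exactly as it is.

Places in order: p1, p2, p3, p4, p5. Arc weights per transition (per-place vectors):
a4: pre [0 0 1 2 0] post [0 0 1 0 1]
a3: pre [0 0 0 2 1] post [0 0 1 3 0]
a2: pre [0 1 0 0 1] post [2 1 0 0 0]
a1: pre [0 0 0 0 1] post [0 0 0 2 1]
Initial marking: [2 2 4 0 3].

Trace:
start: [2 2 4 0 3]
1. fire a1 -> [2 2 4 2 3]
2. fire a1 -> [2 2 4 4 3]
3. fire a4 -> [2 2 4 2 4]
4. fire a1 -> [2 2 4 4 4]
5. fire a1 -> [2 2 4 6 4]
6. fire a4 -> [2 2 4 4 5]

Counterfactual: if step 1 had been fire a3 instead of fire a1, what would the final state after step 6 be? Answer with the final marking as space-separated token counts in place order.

2 2 4 2 5

(re-executing from step 1 with the substitution; state before step 1: [2 2 4 0 3])
1. fire a3 -> [2 2 4 0 3]
2. fire a1 -> [2 2 4 2 3]
3. fire a4 -> [2 2 4 0 4]
4. fire a1 -> [2 2 4 2 4]
5. fire a1 -> [2 2 4 4 4]
6. fire a4 -> [2 2 4 2 5]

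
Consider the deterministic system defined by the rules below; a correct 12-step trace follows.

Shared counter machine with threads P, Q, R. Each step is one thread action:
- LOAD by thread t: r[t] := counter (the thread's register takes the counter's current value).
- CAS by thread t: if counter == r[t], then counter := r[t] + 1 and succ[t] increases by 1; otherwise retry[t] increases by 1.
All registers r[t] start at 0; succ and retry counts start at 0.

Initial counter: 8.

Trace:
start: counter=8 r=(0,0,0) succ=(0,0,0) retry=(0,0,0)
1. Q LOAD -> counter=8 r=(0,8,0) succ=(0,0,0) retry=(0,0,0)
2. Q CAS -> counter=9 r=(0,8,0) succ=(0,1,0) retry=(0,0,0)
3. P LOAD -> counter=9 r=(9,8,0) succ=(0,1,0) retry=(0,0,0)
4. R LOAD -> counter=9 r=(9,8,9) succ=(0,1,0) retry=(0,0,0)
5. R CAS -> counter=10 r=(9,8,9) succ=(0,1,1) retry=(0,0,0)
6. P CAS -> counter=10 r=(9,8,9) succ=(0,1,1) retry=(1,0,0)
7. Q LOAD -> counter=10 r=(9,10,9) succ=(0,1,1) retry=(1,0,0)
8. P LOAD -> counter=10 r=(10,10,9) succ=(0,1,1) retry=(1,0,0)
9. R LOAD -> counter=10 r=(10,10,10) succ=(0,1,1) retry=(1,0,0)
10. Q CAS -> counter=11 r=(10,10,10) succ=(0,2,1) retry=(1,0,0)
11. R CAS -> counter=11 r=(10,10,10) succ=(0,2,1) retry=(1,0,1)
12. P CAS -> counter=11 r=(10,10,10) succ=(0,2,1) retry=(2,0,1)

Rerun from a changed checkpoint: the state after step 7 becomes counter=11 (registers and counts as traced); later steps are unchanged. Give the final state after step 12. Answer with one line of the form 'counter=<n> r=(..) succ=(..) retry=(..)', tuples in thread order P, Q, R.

counter=12 r=(11,10,11) succ=(0,1,2) retry=(2,1,0)

state after step 7 := counter=11 r=(9,10,9) succ=(0,1,1) retry=(1,0,0)
8. P LOAD -> counter=11 r=(11,10,9) succ=(0,1,1) retry=(1,0,0)
9. R LOAD -> counter=11 r=(11,10,11) succ=(0,1,1) retry=(1,0,0)
10. Q CAS -> counter=11 r=(11,10,11) succ=(0,1,1) retry=(1,1,0)
11. R CAS -> counter=12 r=(11,10,11) succ=(0,1,2) retry=(1,1,0)
12. P CAS -> counter=12 r=(11,10,11) succ=(0,1,2) retry=(2,1,0)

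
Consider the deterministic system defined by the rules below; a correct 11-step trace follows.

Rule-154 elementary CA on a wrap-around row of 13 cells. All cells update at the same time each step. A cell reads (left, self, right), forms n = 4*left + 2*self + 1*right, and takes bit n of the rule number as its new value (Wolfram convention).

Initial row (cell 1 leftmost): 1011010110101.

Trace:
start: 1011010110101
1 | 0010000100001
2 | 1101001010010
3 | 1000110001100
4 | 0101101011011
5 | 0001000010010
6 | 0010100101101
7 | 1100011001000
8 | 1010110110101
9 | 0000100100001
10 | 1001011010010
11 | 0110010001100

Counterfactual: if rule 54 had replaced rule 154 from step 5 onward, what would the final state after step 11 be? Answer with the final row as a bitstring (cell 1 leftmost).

(re-executing steps 5..11 under rule 54; state before step 5: 0101101011011)
5 | 1110011100100
6 | 0001100011111
7 | 1010010100000
8 | 1111111110001
9 | 0000000001010
10 | 0000000011111
11 | 1000000100000

1000000100000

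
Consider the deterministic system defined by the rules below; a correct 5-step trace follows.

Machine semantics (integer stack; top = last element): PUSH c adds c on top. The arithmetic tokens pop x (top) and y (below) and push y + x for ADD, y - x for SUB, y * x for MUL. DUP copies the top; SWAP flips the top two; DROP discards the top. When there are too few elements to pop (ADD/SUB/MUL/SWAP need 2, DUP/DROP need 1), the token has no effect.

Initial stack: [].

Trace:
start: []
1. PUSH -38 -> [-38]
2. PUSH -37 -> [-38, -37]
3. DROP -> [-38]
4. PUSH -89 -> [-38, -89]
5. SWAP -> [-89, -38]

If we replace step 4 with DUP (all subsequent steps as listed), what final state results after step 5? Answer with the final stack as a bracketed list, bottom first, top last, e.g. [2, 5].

(re-executing from step 4 with the substitution; state before step 4: [-38])
4. DUP -> [-38, -38]
5. SWAP -> [-38, -38]

[-38, -38]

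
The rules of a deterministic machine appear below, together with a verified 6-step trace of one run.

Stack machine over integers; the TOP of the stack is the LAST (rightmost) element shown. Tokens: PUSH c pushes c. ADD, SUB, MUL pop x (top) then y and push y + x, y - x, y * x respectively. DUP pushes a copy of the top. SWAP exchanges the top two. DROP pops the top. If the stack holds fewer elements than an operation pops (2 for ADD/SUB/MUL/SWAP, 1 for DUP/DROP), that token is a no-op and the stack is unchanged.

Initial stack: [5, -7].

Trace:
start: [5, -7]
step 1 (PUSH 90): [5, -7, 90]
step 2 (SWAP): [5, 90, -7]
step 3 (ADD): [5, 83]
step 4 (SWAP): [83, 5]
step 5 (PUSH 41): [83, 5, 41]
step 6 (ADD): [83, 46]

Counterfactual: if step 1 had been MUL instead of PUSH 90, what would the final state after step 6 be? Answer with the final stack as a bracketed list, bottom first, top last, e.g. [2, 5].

[6]

(re-executing from step 1 with the substitution; state before step 1: [5, -7])
step 1 (MUL): [-35]
step 2 (SWAP): [-35]
step 3 (ADD): [-35]
step 4 (SWAP): [-35]
step 5 (PUSH 41): [-35, 41]
step 6 (ADD): [6]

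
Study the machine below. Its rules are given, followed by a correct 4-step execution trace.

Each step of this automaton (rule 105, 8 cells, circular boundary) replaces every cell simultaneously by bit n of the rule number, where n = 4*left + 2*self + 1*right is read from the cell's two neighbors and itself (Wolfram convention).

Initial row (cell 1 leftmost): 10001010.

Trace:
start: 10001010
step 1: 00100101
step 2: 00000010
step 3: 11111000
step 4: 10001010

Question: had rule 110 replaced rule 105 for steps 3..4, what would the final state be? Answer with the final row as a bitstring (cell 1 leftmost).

(re-executing steps 3..4 under rule 110; state before step 3: 00000010)
step 3: 00000110
step 4: 00001110

00001110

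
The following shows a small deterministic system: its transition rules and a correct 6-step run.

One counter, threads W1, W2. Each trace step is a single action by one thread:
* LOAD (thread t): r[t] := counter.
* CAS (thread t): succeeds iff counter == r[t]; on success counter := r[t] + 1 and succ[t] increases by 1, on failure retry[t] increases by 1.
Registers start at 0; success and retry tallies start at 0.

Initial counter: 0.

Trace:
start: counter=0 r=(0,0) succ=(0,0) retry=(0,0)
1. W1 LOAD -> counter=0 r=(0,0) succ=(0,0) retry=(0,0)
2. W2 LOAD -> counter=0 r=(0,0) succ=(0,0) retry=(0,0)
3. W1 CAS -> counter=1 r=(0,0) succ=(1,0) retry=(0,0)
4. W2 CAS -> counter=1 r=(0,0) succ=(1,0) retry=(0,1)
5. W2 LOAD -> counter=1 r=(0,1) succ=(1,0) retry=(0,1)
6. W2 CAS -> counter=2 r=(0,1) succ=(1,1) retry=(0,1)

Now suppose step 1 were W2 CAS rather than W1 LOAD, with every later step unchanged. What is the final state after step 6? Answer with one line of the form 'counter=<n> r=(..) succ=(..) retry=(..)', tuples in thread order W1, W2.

(re-executing from step 1 with the substitution; state before step 1: counter=0 r=(0,0) succ=(0,0) retry=(0,0))
1. W2 CAS -> counter=1 r=(0,0) succ=(0,1) retry=(0,0)
2. W2 LOAD -> counter=1 r=(0,1) succ=(0,1) retry=(0,0)
3. W1 CAS -> counter=1 r=(0,1) succ=(0,1) retry=(1,0)
4. W2 CAS -> counter=2 r=(0,1) succ=(0,2) retry=(1,0)
5. W2 LOAD -> counter=2 r=(0,2) succ=(0,2) retry=(1,0)
6. W2 CAS -> counter=3 r=(0,2) succ=(0,3) retry=(1,0)

counter=3 r=(0,2) succ=(0,3) retry=(1,0)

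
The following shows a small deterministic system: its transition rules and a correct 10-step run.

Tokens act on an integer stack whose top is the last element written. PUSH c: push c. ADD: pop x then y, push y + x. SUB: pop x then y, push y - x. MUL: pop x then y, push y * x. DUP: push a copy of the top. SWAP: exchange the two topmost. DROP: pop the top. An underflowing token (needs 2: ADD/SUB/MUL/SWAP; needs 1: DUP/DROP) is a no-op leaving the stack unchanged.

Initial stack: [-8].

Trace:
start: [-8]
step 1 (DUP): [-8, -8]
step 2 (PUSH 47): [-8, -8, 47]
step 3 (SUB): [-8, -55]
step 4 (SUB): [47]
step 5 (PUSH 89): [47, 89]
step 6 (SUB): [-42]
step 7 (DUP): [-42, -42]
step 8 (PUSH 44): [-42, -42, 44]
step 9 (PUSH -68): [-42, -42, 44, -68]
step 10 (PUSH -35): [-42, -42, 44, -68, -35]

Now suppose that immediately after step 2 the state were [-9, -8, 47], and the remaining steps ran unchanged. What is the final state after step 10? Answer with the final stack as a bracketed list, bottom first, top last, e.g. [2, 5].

[-43, -43, 44, -68, -35]

state after step 2 := [-9, -8, 47]
step 3 (SUB): [-9, -55]
step 4 (SUB): [46]
step 5 (PUSH 89): [46, 89]
step 6 (SUB): [-43]
step 7 (DUP): [-43, -43]
step 8 (PUSH 44): [-43, -43, 44]
step 9 (PUSH -68): [-43, -43, 44, -68]
step 10 (PUSH -35): [-43, -43, 44, -68, -35]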